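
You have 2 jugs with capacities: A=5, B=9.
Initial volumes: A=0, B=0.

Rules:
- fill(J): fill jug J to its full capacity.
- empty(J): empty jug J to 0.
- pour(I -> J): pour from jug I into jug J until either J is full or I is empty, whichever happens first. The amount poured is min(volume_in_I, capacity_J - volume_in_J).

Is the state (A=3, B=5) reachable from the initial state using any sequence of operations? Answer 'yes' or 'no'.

BFS explored all 28 reachable states.
Reachable set includes: (0,0), (0,1), (0,2), (0,3), (0,4), (0,5), (0,6), (0,7), (0,8), (0,9), (1,0), (1,9) ...
Target (A=3, B=5) not in reachable set → no.

Answer: no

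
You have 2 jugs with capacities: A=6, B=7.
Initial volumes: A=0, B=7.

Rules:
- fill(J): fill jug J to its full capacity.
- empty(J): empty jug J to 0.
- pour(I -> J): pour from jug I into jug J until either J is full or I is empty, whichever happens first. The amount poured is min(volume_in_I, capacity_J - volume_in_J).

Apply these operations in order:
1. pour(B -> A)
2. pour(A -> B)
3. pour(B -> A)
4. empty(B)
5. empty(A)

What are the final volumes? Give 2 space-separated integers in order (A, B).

Answer: 0 0

Derivation:
Step 1: pour(B -> A) -> (A=6 B=1)
Step 2: pour(A -> B) -> (A=0 B=7)
Step 3: pour(B -> A) -> (A=6 B=1)
Step 4: empty(B) -> (A=6 B=0)
Step 5: empty(A) -> (A=0 B=0)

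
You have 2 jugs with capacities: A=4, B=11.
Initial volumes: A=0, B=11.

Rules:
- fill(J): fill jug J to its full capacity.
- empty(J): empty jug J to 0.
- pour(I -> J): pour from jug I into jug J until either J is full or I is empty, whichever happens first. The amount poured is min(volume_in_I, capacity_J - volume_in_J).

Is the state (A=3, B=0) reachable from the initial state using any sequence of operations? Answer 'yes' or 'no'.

Answer: yes

Derivation:
BFS from (A=0, B=11):
  1. pour(B -> A) -> (A=4 B=7)
  2. empty(A) -> (A=0 B=7)
  3. pour(B -> A) -> (A=4 B=3)
  4. empty(A) -> (A=0 B=3)
  5. pour(B -> A) -> (A=3 B=0)
Target reached → yes.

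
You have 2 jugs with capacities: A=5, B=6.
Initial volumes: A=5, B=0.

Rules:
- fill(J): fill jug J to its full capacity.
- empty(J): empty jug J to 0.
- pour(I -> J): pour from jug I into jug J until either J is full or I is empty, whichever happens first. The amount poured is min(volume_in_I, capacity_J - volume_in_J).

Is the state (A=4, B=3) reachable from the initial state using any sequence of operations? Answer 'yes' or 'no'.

BFS explored all 22 reachable states.
Reachable set includes: (0,0), (0,1), (0,2), (0,3), (0,4), (0,5), (0,6), (1,0), (1,6), (2,0), (2,6), (3,0) ...
Target (A=4, B=3) not in reachable set → no.

Answer: no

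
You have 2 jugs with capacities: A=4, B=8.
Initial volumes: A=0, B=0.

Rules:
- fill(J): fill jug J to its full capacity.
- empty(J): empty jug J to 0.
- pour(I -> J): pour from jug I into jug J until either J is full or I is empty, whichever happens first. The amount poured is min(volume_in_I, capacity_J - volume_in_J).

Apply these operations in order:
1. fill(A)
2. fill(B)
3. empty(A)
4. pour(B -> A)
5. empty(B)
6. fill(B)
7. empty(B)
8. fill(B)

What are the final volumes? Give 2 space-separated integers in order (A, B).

Answer: 4 8

Derivation:
Step 1: fill(A) -> (A=4 B=0)
Step 2: fill(B) -> (A=4 B=8)
Step 3: empty(A) -> (A=0 B=8)
Step 4: pour(B -> A) -> (A=4 B=4)
Step 5: empty(B) -> (A=4 B=0)
Step 6: fill(B) -> (A=4 B=8)
Step 7: empty(B) -> (A=4 B=0)
Step 8: fill(B) -> (A=4 B=8)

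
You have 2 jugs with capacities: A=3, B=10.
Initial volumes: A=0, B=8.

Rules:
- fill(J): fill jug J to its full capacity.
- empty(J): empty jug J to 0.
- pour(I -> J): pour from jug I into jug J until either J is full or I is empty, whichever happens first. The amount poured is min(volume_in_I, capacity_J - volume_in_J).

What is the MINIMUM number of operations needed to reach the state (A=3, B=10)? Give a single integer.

BFS from (A=0, B=8). One shortest path:
  1. fill(A) -> (A=3 B=8)
  2. fill(B) -> (A=3 B=10)
Reached target in 2 moves.

Answer: 2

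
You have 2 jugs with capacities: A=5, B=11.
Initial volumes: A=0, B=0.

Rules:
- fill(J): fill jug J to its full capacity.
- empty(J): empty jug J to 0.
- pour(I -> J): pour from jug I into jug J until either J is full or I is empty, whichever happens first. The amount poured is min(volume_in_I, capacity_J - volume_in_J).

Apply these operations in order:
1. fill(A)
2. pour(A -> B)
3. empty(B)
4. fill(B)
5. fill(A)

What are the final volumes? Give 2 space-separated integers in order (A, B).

Step 1: fill(A) -> (A=5 B=0)
Step 2: pour(A -> B) -> (A=0 B=5)
Step 3: empty(B) -> (A=0 B=0)
Step 4: fill(B) -> (A=0 B=11)
Step 5: fill(A) -> (A=5 B=11)

Answer: 5 11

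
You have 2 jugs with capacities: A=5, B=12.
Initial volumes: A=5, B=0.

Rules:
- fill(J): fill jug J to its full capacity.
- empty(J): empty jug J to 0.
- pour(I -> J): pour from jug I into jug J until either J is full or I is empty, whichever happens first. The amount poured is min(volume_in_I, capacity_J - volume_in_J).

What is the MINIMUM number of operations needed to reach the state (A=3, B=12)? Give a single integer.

Answer: 5

Derivation:
BFS from (A=5, B=0). One shortest path:
  1. pour(A -> B) -> (A=0 B=5)
  2. fill(A) -> (A=5 B=5)
  3. pour(A -> B) -> (A=0 B=10)
  4. fill(A) -> (A=5 B=10)
  5. pour(A -> B) -> (A=3 B=12)
Reached target in 5 moves.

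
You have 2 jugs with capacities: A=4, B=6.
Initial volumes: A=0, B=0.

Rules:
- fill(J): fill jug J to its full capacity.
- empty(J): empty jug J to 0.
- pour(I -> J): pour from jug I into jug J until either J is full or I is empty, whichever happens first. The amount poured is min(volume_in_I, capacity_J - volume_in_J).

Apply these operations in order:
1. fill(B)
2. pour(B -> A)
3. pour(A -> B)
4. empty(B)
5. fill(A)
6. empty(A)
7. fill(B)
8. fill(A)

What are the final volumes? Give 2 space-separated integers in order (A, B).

Step 1: fill(B) -> (A=0 B=6)
Step 2: pour(B -> A) -> (A=4 B=2)
Step 3: pour(A -> B) -> (A=0 B=6)
Step 4: empty(B) -> (A=0 B=0)
Step 5: fill(A) -> (A=4 B=0)
Step 6: empty(A) -> (A=0 B=0)
Step 7: fill(B) -> (A=0 B=6)
Step 8: fill(A) -> (A=4 B=6)

Answer: 4 6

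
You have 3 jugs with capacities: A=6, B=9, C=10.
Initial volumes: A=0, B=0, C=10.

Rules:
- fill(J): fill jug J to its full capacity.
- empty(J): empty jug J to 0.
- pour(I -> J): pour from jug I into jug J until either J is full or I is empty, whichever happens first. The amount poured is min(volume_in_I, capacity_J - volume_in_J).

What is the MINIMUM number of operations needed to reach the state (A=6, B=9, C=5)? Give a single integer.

BFS from (A=0, B=0, C=10). One shortest path:
  1. pour(C -> A) -> (A=6 B=0 C=4)
  2. pour(C -> B) -> (A=6 B=4 C=0)
  3. fill(C) -> (A=6 B=4 C=10)
  4. pour(C -> B) -> (A=6 B=9 C=5)
Reached target in 4 moves.

Answer: 4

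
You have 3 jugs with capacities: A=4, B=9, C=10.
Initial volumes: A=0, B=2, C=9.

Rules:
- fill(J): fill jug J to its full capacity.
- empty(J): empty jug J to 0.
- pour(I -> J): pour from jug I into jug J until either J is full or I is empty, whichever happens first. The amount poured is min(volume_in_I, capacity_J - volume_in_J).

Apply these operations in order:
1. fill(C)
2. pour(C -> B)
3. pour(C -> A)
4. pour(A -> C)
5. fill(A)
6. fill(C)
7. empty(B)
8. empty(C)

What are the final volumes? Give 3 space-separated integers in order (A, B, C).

Answer: 4 0 0

Derivation:
Step 1: fill(C) -> (A=0 B=2 C=10)
Step 2: pour(C -> B) -> (A=0 B=9 C=3)
Step 3: pour(C -> A) -> (A=3 B=9 C=0)
Step 4: pour(A -> C) -> (A=0 B=9 C=3)
Step 5: fill(A) -> (A=4 B=9 C=3)
Step 6: fill(C) -> (A=4 B=9 C=10)
Step 7: empty(B) -> (A=4 B=0 C=10)
Step 8: empty(C) -> (A=4 B=0 C=0)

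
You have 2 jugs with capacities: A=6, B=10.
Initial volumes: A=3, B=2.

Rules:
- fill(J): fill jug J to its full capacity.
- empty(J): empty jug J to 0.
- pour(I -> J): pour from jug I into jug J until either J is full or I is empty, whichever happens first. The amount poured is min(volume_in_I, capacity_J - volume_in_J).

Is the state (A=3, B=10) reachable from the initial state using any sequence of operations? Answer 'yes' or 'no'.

BFS from (A=3, B=2):
  1. fill(B) -> (A=3 B=10)
Target reached → yes.

Answer: yes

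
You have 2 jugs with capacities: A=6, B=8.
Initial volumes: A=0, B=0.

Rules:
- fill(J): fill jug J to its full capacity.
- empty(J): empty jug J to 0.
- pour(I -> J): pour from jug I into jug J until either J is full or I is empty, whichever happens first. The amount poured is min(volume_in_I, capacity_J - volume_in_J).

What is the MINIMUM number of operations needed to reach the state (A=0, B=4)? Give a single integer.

Answer: 6

Derivation:
BFS from (A=0, B=0). One shortest path:
  1. fill(A) -> (A=6 B=0)
  2. pour(A -> B) -> (A=0 B=6)
  3. fill(A) -> (A=6 B=6)
  4. pour(A -> B) -> (A=4 B=8)
  5. empty(B) -> (A=4 B=0)
  6. pour(A -> B) -> (A=0 B=4)
Reached target in 6 moves.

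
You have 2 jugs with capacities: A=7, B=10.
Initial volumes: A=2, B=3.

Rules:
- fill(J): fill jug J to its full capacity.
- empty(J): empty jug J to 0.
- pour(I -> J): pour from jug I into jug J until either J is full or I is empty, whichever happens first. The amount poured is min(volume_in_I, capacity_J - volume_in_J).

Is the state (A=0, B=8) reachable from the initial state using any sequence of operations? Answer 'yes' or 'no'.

Answer: yes

Derivation:
BFS from (A=2, B=3):
  1. pour(B -> A) -> (A=5 B=0)
  2. fill(B) -> (A=5 B=10)
  3. pour(B -> A) -> (A=7 B=8)
  4. empty(A) -> (A=0 B=8)
Target reached → yes.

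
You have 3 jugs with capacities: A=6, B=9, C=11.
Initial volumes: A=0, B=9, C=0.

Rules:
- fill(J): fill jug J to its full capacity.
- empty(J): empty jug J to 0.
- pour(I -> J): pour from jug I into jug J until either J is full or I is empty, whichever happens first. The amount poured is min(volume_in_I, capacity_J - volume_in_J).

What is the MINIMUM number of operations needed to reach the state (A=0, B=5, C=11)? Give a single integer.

BFS from (A=0, B=9, C=0). One shortest path:
  1. empty(B) -> (A=0 B=0 C=0)
  2. fill(C) -> (A=0 B=0 C=11)
  3. pour(C -> A) -> (A=6 B=0 C=5)
  4. empty(A) -> (A=0 B=0 C=5)
  5. pour(C -> B) -> (A=0 B=5 C=0)
  6. fill(C) -> (A=0 B=5 C=11)
Reached target in 6 moves.

Answer: 6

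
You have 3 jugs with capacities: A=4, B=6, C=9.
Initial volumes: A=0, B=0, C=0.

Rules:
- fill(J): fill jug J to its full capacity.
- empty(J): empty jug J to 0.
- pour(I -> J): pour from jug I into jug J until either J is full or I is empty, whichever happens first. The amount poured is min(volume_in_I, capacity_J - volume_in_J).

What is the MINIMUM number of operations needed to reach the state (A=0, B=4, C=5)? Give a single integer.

Answer: 3

Derivation:
BFS from (A=0, B=0, C=0). One shortest path:
  1. fill(C) -> (A=0 B=0 C=9)
  2. pour(C -> A) -> (A=4 B=0 C=5)
  3. pour(A -> B) -> (A=0 B=4 C=5)
Reached target in 3 moves.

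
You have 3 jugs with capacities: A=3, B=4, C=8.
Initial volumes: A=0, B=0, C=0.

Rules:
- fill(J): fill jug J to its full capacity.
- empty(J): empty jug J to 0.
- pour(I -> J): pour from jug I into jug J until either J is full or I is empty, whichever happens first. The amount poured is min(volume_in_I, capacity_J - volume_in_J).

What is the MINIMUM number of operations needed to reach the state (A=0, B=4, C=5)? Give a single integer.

BFS from (A=0, B=0, C=0). One shortest path:
  1. fill(B) -> (A=0 B=4 C=0)
  2. fill(C) -> (A=0 B=4 C=8)
  3. pour(C -> A) -> (A=3 B=4 C=5)
  4. empty(A) -> (A=0 B=4 C=5)
Reached target in 4 moves.

Answer: 4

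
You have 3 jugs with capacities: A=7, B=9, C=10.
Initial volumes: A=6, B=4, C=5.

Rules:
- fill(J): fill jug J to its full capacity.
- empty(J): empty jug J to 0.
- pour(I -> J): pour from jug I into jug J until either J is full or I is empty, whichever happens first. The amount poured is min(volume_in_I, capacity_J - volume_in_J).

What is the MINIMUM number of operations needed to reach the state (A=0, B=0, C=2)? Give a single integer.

BFS from (A=6, B=4, C=5). One shortest path:
  1. empty(A) -> (A=0 B=4 C=5)
  2. pour(B -> A) -> (A=4 B=0 C=5)
  3. pour(C -> A) -> (A=7 B=0 C=2)
  4. empty(A) -> (A=0 B=0 C=2)
Reached target in 4 moves.

Answer: 4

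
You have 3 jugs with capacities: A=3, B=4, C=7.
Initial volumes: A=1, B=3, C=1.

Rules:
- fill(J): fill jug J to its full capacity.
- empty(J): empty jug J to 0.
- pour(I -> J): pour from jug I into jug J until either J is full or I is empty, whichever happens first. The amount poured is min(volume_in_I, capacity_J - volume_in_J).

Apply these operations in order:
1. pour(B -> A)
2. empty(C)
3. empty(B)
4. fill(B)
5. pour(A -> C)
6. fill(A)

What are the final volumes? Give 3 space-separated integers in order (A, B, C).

Step 1: pour(B -> A) -> (A=3 B=1 C=1)
Step 2: empty(C) -> (A=3 B=1 C=0)
Step 3: empty(B) -> (A=3 B=0 C=0)
Step 4: fill(B) -> (A=3 B=4 C=0)
Step 5: pour(A -> C) -> (A=0 B=4 C=3)
Step 6: fill(A) -> (A=3 B=4 C=3)

Answer: 3 4 3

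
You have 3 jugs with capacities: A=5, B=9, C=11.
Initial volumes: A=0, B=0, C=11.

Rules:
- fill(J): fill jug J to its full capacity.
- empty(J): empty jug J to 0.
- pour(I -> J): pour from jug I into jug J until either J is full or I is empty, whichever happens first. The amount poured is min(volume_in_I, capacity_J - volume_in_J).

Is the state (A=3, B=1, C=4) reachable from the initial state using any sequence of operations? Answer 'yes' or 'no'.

BFS explored all 400 reachable states.
Reachable set includes: (0,0,0), (0,0,1), (0,0,2), (0,0,3), (0,0,4), (0,0,5), (0,0,6), (0,0,7), (0,0,8), (0,0,9), (0,0,10), (0,0,11) ...
Target (A=3, B=1, C=4) not in reachable set → no.

Answer: no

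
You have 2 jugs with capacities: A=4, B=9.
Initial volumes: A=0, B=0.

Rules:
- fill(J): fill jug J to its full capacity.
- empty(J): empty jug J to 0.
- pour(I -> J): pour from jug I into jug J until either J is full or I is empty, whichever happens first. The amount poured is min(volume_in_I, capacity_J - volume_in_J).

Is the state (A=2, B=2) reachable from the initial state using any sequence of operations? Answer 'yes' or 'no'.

Answer: no

Derivation:
BFS explored all 26 reachable states.
Reachable set includes: (0,0), (0,1), (0,2), (0,3), (0,4), (0,5), (0,6), (0,7), (0,8), (0,9), (1,0), (1,9) ...
Target (A=2, B=2) not in reachable set → no.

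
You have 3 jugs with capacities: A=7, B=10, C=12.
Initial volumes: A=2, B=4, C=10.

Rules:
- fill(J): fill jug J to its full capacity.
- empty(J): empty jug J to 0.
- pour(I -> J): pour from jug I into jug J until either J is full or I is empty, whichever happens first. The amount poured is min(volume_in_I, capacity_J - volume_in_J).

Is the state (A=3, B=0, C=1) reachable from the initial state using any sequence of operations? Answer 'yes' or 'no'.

Answer: yes

Derivation:
BFS from (A=2, B=4, C=10):
  1. pour(A -> B) -> (A=0 B=6 C=10)
  2. pour(C -> A) -> (A=7 B=6 C=3)
  3. pour(A -> B) -> (A=3 B=10 C=3)
  4. pour(B -> C) -> (A=3 B=1 C=12)
  5. empty(C) -> (A=3 B=1 C=0)
  6. pour(B -> C) -> (A=3 B=0 C=1)
Target reached → yes.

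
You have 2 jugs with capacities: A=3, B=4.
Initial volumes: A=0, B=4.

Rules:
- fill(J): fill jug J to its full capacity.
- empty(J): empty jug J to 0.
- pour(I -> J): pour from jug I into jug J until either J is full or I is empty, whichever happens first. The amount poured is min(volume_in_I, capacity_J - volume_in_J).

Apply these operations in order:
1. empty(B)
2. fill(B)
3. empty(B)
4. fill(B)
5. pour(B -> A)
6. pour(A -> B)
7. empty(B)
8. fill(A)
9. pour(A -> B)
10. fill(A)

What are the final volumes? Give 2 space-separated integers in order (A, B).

Answer: 3 3

Derivation:
Step 1: empty(B) -> (A=0 B=0)
Step 2: fill(B) -> (A=0 B=4)
Step 3: empty(B) -> (A=0 B=0)
Step 4: fill(B) -> (A=0 B=4)
Step 5: pour(B -> A) -> (A=3 B=1)
Step 6: pour(A -> B) -> (A=0 B=4)
Step 7: empty(B) -> (A=0 B=0)
Step 8: fill(A) -> (A=3 B=0)
Step 9: pour(A -> B) -> (A=0 B=3)
Step 10: fill(A) -> (A=3 B=3)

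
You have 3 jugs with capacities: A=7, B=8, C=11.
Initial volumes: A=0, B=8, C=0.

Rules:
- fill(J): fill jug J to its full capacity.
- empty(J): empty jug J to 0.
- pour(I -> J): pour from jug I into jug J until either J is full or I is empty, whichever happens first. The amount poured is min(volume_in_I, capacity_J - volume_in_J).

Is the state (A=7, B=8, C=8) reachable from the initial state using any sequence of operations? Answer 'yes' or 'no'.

Answer: yes

Derivation:
BFS from (A=0, B=8, C=0):
  1. fill(A) -> (A=7 B=8 C=0)
  2. pour(B -> C) -> (A=7 B=0 C=8)
  3. fill(B) -> (A=7 B=8 C=8)
Target reached → yes.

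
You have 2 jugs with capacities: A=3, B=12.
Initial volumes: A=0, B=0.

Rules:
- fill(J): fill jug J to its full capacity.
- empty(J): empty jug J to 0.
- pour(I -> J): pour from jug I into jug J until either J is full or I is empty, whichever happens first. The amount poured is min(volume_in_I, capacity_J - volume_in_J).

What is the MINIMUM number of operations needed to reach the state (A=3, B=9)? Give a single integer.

BFS from (A=0, B=0). One shortest path:
  1. fill(B) -> (A=0 B=12)
  2. pour(B -> A) -> (A=3 B=9)
Reached target in 2 moves.

Answer: 2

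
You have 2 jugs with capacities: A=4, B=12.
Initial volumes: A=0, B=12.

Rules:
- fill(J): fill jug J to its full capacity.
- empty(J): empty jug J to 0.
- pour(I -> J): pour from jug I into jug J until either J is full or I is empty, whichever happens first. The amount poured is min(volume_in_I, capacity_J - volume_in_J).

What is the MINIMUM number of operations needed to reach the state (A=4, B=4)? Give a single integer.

BFS from (A=0, B=12). One shortest path:
  1. pour(B -> A) -> (A=4 B=8)
  2. empty(A) -> (A=0 B=8)
  3. pour(B -> A) -> (A=4 B=4)
Reached target in 3 moves.

Answer: 3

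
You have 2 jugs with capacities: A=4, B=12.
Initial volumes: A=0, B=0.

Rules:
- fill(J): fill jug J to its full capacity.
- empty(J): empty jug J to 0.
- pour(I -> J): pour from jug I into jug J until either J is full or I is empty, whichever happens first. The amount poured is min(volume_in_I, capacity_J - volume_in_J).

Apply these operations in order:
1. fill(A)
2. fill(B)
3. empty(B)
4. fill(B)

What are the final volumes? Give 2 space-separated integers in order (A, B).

Step 1: fill(A) -> (A=4 B=0)
Step 2: fill(B) -> (A=4 B=12)
Step 3: empty(B) -> (A=4 B=0)
Step 4: fill(B) -> (A=4 B=12)

Answer: 4 12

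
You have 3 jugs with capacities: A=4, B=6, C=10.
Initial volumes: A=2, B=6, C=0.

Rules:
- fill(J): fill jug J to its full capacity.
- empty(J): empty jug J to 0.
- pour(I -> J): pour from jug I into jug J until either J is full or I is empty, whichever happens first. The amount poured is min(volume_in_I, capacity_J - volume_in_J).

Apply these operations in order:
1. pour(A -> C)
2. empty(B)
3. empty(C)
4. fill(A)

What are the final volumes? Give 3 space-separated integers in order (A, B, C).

Step 1: pour(A -> C) -> (A=0 B=6 C=2)
Step 2: empty(B) -> (A=0 B=0 C=2)
Step 3: empty(C) -> (A=0 B=0 C=0)
Step 4: fill(A) -> (A=4 B=0 C=0)

Answer: 4 0 0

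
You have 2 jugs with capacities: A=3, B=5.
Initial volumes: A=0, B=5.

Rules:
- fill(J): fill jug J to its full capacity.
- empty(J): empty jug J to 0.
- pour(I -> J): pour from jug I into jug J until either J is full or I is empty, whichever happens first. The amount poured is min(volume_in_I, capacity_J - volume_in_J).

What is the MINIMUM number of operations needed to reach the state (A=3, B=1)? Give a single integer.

Answer: 7

Derivation:
BFS from (A=0, B=5). One shortest path:
  1. pour(B -> A) -> (A=3 B=2)
  2. empty(A) -> (A=0 B=2)
  3. pour(B -> A) -> (A=2 B=0)
  4. fill(B) -> (A=2 B=5)
  5. pour(B -> A) -> (A=3 B=4)
  6. empty(A) -> (A=0 B=4)
  7. pour(B -> A) -> (A=3 B=1)
Reached target in 7 moves.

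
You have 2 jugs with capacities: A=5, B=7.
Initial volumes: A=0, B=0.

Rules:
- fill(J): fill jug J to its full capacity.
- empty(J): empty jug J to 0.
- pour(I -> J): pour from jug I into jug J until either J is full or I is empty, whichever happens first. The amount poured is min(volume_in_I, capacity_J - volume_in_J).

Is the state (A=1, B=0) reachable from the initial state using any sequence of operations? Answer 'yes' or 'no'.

Answer: yes

Derivation:
BFS from (A=0, B=0):
  1. fill(A) -> (A=5 B=0)
  2. pour(A -> B) -> (A=0 B=5)
  3. fill(A) -> (A=5 B=5)
  4. pour(A -> B) -> (A=3 B=7)
  5. empty(B) -> (A=3 B=0)
  6. pour(A -> B) -> (A=0 B=3)
  7. fill(A) -> (A=5 B=3)
  8. pour(A -> B) -> (A=1 B=7)
  9. empty(B) -> (A=1 B=0)
Target reached → yes.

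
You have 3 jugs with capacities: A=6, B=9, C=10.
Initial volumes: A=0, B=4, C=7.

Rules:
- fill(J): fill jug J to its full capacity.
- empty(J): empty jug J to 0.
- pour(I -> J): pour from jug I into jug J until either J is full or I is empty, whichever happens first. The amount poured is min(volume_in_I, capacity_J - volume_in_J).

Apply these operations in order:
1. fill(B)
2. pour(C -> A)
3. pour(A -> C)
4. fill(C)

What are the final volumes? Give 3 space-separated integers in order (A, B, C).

Answer: 0 9 10

Derivation:
Step 1: fill(B) -> (A=0 B=9 C=7)
Step 2: pour(C -> A) -> (A=6 B=9 C=1)
Step 3: pour(A -> C) -> (A=0 B=9 C=7)
Step 4: fill(C) -> (A=0 B=9 C=10)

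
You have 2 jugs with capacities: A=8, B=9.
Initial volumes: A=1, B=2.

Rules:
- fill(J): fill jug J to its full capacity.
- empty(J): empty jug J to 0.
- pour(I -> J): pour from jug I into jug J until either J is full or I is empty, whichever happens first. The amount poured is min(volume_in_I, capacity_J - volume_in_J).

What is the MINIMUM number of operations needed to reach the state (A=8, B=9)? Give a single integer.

Answer: 2

Derivation:
BFS from (A=1, B=2). One shortest path:
  1. fill(A) -> (A=8 B=2)
  2. fill(B) -> (A=8 B=9)
Reached target in 2 moves.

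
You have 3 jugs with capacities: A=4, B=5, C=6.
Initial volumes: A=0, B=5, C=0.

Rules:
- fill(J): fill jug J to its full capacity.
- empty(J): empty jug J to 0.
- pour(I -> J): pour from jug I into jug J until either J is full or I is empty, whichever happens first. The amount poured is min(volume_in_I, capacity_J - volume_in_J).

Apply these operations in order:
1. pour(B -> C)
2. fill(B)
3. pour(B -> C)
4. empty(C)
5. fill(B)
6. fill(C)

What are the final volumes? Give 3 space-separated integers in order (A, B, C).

Step 1: pour(B -> C) -> (A=0 B=0 C=5)
Step 2: fill(B) -> (A=0 B=5 C=5)
Step 3: pour(B -> C) -> (A=0 B=4 C=6)
Step 4: empty(C) -> (A=0 B=4 C=0)
Step 5: fill(B) -> (A=0 B=5 C=0)
Step 6: fill(C) -> (A=0 B=5 C=6)

Answer: 0 5 6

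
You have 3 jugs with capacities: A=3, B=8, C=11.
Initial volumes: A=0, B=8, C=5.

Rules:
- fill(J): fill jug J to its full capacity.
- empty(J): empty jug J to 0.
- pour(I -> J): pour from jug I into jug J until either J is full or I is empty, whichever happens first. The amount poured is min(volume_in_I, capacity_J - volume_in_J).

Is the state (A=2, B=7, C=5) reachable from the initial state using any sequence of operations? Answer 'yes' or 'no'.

BFS explored all 292 reachable states.
Reachable set includes: (0,0,0), (0,0,1), (0,0,2), (0,0,3), (0,0,4), (0,0,5), (0,0,6), (0,0,7), (0,0,8), (0,0,9), (0,0,10), (0,0,11) ...
Target (A=2, B=7, C=5) not in reachable set → no.

Answer: no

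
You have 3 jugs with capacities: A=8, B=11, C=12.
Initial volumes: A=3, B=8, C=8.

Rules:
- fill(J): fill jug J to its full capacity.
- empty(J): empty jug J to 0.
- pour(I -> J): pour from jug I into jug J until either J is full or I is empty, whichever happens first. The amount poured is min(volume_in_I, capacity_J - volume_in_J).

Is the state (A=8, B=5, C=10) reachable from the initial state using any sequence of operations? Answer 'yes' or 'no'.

BFS from (A=3, B=8, C=8):
  1. pour(C -> B) -> (A=3 B=11 C=5)
  2. pour(B -> A) -> (A=8 B=6 C=5)
  3. empty(A) -> (A=0 B=6 C=5)
  4. pour(B -> A) -> (A=6 B=0 C=5)
  5. pour(C -> B) -> (A=6 B=5 C=0)
  6. fill(C) -> (A=6 B=5 C=12)
  7. pour(C -> A) -> (A=8 B=5 C=10)
Target reached → yes.

Answer: yes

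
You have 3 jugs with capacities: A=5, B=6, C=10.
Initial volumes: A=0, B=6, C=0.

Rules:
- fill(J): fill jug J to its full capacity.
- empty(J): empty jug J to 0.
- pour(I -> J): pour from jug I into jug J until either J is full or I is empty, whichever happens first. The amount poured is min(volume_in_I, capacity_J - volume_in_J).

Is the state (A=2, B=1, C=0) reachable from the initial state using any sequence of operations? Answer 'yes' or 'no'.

BFS from (A=0, B=6, C=0):
  1. pour(B -> A) -> (A=5 B=1 C=0)
  2. empty(A) -> (A=0 B=1 C=0)
  3. pour(B -> C) -> (A=0 B=0 C=1)
  4. fill(B) -> (A=0 B=6 C=1)
  5. pour(B -> C) -> (A=0 B=0 C=7)
  6. fill(B) -> (A=0 B=6 C=7)
  7. pour(B -> A) -> (A=5 B=1 C=7)
  8. pour(A -> C) -> (A=2 B=1 C=10)
  9. empty(C) -> (A=2 B=1 C=0)
Target reached → yes.

Answer: yes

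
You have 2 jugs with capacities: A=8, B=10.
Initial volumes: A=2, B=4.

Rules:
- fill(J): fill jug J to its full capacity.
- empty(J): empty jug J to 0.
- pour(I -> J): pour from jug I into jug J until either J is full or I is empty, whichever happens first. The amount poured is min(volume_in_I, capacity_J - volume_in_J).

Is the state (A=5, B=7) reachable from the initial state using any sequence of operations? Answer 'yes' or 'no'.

BFS explored all 19 reachable states.
Reachable set includes: (0,0), (0,2), (0,4), (0,6), (0,8), (0,10), (2,0), (2,4), (2,10), (4,0), (4,10), (6,0) ...
Target (A=5, B=7) not in reachable set → no.

Answer: no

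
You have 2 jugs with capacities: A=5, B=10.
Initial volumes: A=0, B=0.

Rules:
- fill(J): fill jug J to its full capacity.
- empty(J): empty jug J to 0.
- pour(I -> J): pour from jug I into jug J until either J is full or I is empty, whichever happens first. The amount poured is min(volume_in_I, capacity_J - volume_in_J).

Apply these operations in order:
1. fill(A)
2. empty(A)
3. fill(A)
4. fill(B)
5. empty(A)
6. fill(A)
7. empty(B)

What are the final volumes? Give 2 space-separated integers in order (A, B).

Answer: 5 0

Derivation:
Step 1: fill(A) -> (A=5 B=0)
Step 2: empty(A) -> (A=0 B=0)
Step 3: fill(A) -> (A=5 B=0)
Step 4: fill(B) -> (A=5 B=10)
Step 5: empty(A) -> (A=0 B=10)
Step 6: fill(A) -> (A=5 B=10)
Step 7: empty(B) -> (A=5 B=0)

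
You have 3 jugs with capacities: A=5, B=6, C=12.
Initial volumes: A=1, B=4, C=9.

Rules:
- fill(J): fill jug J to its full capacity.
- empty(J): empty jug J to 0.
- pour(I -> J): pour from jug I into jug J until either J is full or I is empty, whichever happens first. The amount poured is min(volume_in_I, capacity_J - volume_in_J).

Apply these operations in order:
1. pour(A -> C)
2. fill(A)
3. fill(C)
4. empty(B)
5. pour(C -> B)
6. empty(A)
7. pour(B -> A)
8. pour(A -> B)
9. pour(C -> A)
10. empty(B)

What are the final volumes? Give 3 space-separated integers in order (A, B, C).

Answer: 5 0 1

Derivation:
Step 1: pour(A -> C) -> (A=0 B=4 C=10)
Step 2: fill(A) -> (A=5 B=4 C=10)
Step 3: fill(C) -> (A=5 B=4 C=12)
Step 4: empty(B) -> (A=5 B=0 C=12)
Step 5: pour(C -> B) -> (A=5 B=6 C=6)
Step 6: empty(A) -> (A=0 B=6 C=6)
Step 7: pour(B -> A) -> (A=5 B=1 C=6)
Step 8: pour(A -> B) -> (A=0 B=6 C=6)
Step 9: pour(C -> A) -> (A=5 B=6 C=1)
Step 10: empty(B) -> (A=5 B=0 C=1)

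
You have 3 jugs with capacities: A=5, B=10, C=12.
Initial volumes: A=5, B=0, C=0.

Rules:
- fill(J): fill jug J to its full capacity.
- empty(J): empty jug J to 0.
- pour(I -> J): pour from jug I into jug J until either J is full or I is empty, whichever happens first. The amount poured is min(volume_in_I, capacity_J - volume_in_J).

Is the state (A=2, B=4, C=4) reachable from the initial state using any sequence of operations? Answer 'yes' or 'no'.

Answer: no

Derivation:
BFS explored all 462 reachable states.
Reachable set includes: (0,0,0), (0,0,1), (0,0,2), (0,0,3), (0,0,4), (0,0,5), (0,0,6), (0,0,7), (0,0,8), (0,0,9), (0,0,10), (0,0,11) ...
Target (A=2, B=4, C=4) not in reachable set → no.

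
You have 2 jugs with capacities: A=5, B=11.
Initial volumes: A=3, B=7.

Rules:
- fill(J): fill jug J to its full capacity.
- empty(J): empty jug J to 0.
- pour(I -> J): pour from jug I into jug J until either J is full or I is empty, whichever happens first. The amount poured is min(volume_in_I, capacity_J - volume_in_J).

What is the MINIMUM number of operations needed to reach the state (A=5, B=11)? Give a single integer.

BFS from (A=3, B=7). One shortest path:
  1. fill(A) -> (A=5 B=7)
  2. fill(B) -> (A=5 B=11)
Reached target in 2 moves.

Answer: 2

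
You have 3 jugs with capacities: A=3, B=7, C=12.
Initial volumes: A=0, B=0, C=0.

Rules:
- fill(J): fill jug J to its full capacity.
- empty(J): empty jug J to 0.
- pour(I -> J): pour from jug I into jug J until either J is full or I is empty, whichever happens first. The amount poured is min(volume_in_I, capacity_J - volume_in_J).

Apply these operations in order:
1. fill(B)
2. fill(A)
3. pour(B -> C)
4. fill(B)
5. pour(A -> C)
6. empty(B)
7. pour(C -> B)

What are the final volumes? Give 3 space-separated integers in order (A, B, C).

Step 1: fill(B) -> (A=0 B=7 C=0)
Step 2: fill(A) -> (A=3 B=7 C=0)
Step 3: pour(B -> C) -> (A=3 B=0 C=7)
Step 4: fill(B) -> (A=3 B=7 C=7)
Step 5: pour(A -> C) -> (A=0 B=7 C=10)
Step 6: empty(B) -> (A=0 B=0 C=10)
Step 7: pour(C -> B) -> (A=0 B=7 C=3)

Answer: 0 7 3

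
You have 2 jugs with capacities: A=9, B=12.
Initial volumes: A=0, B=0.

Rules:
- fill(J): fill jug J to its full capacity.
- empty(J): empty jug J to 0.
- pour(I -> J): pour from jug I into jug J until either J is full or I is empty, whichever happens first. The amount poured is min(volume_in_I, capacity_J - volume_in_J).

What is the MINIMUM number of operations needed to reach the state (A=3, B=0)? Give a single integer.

Answer: 4

Derivation:
BFS from (A=0, B=0). One shortest path:
  1. fill(B) -> (A=0 B=12)
  2. pour(B -> A) -> (A=9 B=3)
  3. empty(A) -> (A=0 B=3)
  4. pour(B -> A) -> (A=3 B=0)
Reached target in 4 moves.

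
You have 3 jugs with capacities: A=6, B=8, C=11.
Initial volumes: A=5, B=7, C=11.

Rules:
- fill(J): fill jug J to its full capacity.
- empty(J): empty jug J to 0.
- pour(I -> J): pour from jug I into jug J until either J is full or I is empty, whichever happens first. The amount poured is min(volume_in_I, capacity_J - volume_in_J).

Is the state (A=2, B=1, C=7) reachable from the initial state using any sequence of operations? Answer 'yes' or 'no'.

Answer: no

Derivation:
BFS explored all 406 reachable states.
Reachable set includes: (0,0,0), (0,0,1), (0,0,2), (0,0,3), (0,0,4), (0,0,5), (0,0,6), (0,0,7), (0,0,8), (0,0,9), (0,0,10), (0,0,11) ...
Target (A=2, B=1, C=7) not in reachable set → no.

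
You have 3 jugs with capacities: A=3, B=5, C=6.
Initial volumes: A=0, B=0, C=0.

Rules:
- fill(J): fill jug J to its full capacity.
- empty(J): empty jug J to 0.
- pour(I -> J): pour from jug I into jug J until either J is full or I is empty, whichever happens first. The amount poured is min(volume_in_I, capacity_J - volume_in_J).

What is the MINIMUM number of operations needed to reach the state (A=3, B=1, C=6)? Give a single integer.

Answer: 5

Derivation:
BFS from (A=0, B=0, C=0). One shortest path:
  1. fill(B) -> (A=0 B=5 C=0)
  2. pour(B -> A) -> (A=3 B=2 C=0)
  3. pour(B -> C) -> (A=3 B=0 C=2)
  4. fill(B) -> (A=3 B=5 C=2)
  5. pour(B -> C) -> (A=3 B=1 C=6)
Reached target in 5 moves.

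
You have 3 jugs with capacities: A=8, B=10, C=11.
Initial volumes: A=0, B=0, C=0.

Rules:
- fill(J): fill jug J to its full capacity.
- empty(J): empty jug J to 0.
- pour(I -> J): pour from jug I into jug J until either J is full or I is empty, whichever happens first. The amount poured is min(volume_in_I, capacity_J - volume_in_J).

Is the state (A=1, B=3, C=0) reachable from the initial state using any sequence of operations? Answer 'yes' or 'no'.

BFS from (A=0, B=0, C=0):
  1. fill(C) -> (A=0 B=0 C=11)
  2. pour(C -> A) -> (A=8 B=0 C=3)
  3. empty(A) -> (A=0 B=0 C=3)
  4. pour(C -> A) -> (A=3 B=0 C=0)
  5. fill(C) -> (A=3 B=0 C=11)
  6. pour(C -> B) -> (A=3 B=10 C=1)
  7. empty(B) -> (A=3 B=0 C=1)
  8. pour(A -> B) -> (A=0 B=3 C=1)
  9. pour(C -> A) -> (A=1 B=3 C=0)
Target reached → yes.

Answer: yes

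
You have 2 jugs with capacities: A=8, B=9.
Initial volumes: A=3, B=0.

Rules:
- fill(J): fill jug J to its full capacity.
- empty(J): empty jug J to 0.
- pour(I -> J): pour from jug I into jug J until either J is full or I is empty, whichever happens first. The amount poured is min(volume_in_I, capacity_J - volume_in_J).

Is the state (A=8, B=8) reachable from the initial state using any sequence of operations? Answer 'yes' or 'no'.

BFS from (A=3, B=0):
  1. fill(A) -> (A=8 B=0)
  2. pour(A -> B) -> (A=0 B=8)
  3. fill(A) -> (A=8 B=8)
Target reached → yes.

Answer: yes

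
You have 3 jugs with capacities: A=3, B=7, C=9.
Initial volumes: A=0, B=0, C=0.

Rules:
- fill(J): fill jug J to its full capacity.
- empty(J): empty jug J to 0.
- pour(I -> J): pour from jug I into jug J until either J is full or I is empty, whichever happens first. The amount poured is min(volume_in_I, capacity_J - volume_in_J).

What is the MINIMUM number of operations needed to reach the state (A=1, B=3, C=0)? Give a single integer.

Answer: 7

Derivation:
BFS from (A=0, B=0, C=0). One shortest path:
  1. fill(A) -> (A=3 B=0 C=0)
  2. fill(B) -> (A=3 B=7 C=0)
  3. pour(B -> C) -> (A=3 B=0 C=7)
  4. pour(A -> B) -> (A=0 B=3 C=7)
  5. fill(A) -> (A=3 B=3 C=7)
  6. pour(A -> C) -> (A=1 B=3 C=9)
  7. empty(C) -> (A=1 B=3 C=0)
Reached target in 7 moves.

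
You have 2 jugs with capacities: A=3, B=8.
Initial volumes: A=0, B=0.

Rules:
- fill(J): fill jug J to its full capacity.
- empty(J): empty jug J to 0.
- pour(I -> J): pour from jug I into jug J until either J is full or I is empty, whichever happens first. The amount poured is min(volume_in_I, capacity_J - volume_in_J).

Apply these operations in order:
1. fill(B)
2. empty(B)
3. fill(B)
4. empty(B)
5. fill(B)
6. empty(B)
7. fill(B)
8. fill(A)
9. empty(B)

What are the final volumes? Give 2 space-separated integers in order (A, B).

Step 1: fill(B) -> (A=0 B=8)
Step 2: empty(B) -> (A=0 B=0)
Step 3: fill(B) -> (A=0 B=8)
Step 4: empty(B) -> (A=0 B=0)
Step 5: fill(B) -> (A=0 B=8)
Step 6: empty(B) -> (A=0 B=0)
Step 7: fill(B) -> (A=0 B=8)
Step 8: fill(A) -> (A=3 B=8)
Step 9: empty(B) -> (A=3 B=0)

Answer: 3 0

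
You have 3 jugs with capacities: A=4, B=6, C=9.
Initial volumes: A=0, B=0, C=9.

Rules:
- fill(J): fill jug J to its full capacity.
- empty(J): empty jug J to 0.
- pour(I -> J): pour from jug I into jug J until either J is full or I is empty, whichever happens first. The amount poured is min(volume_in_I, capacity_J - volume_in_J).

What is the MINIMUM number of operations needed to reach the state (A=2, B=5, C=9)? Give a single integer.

Answer: 7

Derivation:
BFS from (A=0, B=0, C=9). One shortest path:
  1. fill(A) -> (A=4 B=0 C=9)
  2. pour(A -> B) -> (A=0 B=4 C=9)
  3. pour(C -> A) -> (A=4 B=4 C=5)
  4. pour(A -> B) -> (A=2 B=6 C=5)
  5. empty(B) -> (A=2 B=0 C=5)
  6. pour(C -> B) -> (A=2 B=5 C=0)
  7. fill(C) -> (A=2 B=5 C=9)
Reached target in 7 moves.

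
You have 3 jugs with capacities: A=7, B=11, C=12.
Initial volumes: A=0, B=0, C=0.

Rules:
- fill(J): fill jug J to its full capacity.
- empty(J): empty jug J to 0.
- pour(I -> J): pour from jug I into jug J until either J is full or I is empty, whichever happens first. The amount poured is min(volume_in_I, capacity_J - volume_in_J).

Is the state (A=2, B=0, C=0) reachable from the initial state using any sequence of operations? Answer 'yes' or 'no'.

Answer: yes

Derivation:
BFS from (A=0, B=0, C=0):
  1. fill(A) -> (A=7 B=0 C=0)
  2. pour(A -> C) -> (A=0 B=0 C=7)
  3. fill(A) -> (A=7 B=0 C=7)
  4. pour(A -> C) -> (A=2 B=0 C=12)
  5. empty(C) -> (A=2 B=0 C=0)
Target reached → yes.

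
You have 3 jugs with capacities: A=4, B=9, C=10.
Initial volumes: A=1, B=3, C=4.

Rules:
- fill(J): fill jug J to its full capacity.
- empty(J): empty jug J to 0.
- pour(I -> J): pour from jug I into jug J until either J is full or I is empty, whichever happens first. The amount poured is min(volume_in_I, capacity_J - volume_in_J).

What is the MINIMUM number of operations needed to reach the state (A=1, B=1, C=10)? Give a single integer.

Answer: 4

Derivation:
BFS from (A=1, B=3, C=4). One shortest path:
  1. pour(B -> C) -> (A=1 B=0 C=7)
  2. pour(A -> B) -> (A=0 B=1 C=7)
  3. fill(A) -> (A=4 B=1 C=7)
  4. pour(A -> C) -> (A=1 B=1 C=10)
Reached target in 4 moves.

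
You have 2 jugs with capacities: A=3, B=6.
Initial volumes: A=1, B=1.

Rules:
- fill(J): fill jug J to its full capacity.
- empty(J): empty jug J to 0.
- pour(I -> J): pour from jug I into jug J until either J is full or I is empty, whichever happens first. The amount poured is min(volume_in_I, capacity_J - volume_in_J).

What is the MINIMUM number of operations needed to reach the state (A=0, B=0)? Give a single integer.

BFS from (A=1, B=1). One shortest path:
  1. empty(A) -> (A=0 B=1)
  2. empty(B) -> (A=0 B=0)
Reached target in 2 moves.

Answer: 2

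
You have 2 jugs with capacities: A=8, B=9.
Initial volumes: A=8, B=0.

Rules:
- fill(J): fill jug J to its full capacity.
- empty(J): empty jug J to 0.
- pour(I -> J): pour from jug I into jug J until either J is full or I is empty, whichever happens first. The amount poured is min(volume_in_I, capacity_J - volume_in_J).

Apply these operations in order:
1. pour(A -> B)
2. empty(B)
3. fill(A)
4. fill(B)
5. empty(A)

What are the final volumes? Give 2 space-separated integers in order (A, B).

Answer: 0 9

Derivation:
Step 1: pour(A -> B) -> (A=0 B=8)
Step 2: empty(B) -> (A=0 B=0)
Step 3: fill(A) -> (A=8 B=0)
Step 4: fill(B) -> (A=8 B=9)
Step 5: empty(A) -> (A=0 B=9)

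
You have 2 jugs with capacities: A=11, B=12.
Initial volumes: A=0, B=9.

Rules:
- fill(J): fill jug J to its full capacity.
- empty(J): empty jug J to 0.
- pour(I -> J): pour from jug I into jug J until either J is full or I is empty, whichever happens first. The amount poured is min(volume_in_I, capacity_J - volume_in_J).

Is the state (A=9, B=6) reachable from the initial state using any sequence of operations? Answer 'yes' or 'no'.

BFS explored all 46 reachable states.
Reachable set includes: (0,0), (0,1), (0,2), (0,3), (0,4), (0,5), (0,6), (0,7), (0,8), (0,9), (0,10), (0,11) ...
Target (A=9, B=6) not in reachable set → no.

Answer: no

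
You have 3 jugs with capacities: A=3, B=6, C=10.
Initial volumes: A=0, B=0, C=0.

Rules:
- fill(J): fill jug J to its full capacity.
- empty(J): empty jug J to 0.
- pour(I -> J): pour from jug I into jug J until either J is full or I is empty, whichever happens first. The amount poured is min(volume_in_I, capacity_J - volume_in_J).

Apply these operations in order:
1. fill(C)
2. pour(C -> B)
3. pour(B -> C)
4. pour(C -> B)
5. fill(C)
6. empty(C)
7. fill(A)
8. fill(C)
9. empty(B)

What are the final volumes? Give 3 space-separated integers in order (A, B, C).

Answer: 3 0 10

Derivation:
Step 1: fill(C) -> (A=0 B=0 C=10)
Step 2: pour(C -> B) -> (A=0 B=6 C=4)
Step 3: pour(B -> C) -> (A=0 B=0 C=10)
Step 4: pour(C -> B) -> (A=0 B=6 C=4)
Step 5: fill(C) -> (A=0 B=6 C=10)
Step 6: empty(C) -> (A=0 B=6 C=0)
Step 7: fill(A) -> (A=3 B=6 C=0)
Step 8: fill(C) -> (A=3 B=6 C=10)
Step 9: empty(B) -> (A=3 B=0 C=10)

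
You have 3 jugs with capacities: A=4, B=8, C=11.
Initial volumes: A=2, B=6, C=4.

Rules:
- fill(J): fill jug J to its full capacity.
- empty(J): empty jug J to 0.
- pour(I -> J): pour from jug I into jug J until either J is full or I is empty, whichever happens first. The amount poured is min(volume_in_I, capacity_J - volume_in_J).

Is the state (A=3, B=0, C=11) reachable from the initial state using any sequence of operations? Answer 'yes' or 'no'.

Answer: yes

Derivation:
BFS from (A=2, B=6, C=4):
  1. fill(A) -> (A=4 B=6 C=4)
  2. pour(B -> C) -> (A=4 B=0 C=10)
  3. pour(A -> C) -> (A=3 B=0 C=11)
Target reached → yes.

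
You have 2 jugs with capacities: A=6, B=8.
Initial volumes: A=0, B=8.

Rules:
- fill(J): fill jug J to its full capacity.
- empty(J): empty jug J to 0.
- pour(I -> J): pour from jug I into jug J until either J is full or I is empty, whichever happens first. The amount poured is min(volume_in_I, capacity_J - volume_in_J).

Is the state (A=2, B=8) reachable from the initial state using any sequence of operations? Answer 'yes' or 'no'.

Answer: yes

Derivation:
BFS from (A=0, B=8):
  1. pour(B -> A) -> (A=6 B=2)
  2. empty(A) -> (A=0 B=2)
  3. pour(B -> A) -> (A=2 B=0)
  4. fill(B) -> (A=2 B=8)
Target reached → yes.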